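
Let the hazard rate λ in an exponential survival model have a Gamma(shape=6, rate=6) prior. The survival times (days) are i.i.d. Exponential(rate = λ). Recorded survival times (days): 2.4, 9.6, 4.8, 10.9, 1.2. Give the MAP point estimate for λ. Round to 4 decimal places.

The Exponential(rate=λ) likelihood is ∝ λ^n e^(−λΣtᵢ). Here n = 5 and Σtᵢ = 2.4 + 9.6 + 4.8 + 10.9 + 1.2 = 28.9.
Posterior ∝ λ^5e^(−6λ) · λ^5e^(−28.9λ) = λ^10e^(−34.9λ), i.e. Gamma(11, 34.9).
Mode = (a−1)/b = 10/34.9 ≈ 0.2865.

λ̂_MAP = 0.2865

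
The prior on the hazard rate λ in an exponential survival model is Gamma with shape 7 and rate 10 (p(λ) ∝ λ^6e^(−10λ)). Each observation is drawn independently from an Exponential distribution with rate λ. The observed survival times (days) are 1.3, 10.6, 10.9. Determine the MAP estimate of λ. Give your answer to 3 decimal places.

The Exponential(rate=λ) likelihood is ∝ λ^n e^(−λΣtᵢ). Here n = 3 and Σtᵢ = 1.3 + 10.6 + 10.9 = 22.8.
Posterior ∝ λ^6e^(−10λ) · λ^3e^(−22.8λ) = λ^9e^(−32.8λ), i.e. Gamma(10, 32.8).
Mode = (a−1)/b = 9/32.8 ≈ 0.274.

λ̂_MAP = 0.274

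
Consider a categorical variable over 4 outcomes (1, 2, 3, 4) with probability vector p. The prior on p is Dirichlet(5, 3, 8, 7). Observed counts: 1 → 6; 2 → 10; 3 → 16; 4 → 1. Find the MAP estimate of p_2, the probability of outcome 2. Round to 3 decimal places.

MAP estimate: 0.231

The posterior is Dirichlet(αᵢ + nᵢ) = Dirichlet(11, 13, 24, 8).
For a Dirichlet(a₁,…,a_K) with all aᵢ > 1, the mode has j-th component (aⱼ − 1)/(Σaᵢ − K).
Here Σaᵢ = 56 and K = 4, so p_2 = (13 − 1)/(56 − 4) = 12/52 ≈ 0.231.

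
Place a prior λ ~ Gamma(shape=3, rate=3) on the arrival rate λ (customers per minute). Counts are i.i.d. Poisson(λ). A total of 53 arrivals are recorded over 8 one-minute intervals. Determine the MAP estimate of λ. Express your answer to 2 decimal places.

Σxᵢ = 53, n = 8.
Posterior ∝ λ^2e^(−3λ) · λ^53e^(−8λ) = λ^55e^(−11λ), i.e. Gamma(shape=56, rate=11).
The mode of a Gamma(a, b) with a ≥ 1 (shape–rate) is (a−1)/b = 55/11 ≈ 5.00.

λ̂_MAP = 5.00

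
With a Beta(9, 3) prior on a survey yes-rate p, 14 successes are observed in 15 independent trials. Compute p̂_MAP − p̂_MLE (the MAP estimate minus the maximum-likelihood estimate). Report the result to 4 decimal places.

MAP − MLE = -0.0533

Posterior is Beta(23, 4); MAP = (23−1)/(27−2) = 22/25 ≈ 0.88000.
MLE ignores the prior: p̂_MLE = k/n = 14/15 ≈ 0.93333.
Difference = 22/25 − 14/15 = -4/75 ≈ -0.0533.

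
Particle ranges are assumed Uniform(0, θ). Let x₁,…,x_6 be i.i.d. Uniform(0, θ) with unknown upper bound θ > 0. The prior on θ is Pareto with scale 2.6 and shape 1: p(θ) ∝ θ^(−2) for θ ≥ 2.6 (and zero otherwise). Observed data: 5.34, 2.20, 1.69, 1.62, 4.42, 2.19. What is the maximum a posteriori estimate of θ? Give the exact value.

θ̂_MAP = 5.34

The Uniform(0, θ) likelihood is θ^(−n) for θ ≥ max(xᵢ), zero otherwise. Here max(xᵢ) = 5.34.
Posterior ∝ θ^(−2) · θ^(−6) = θ^(−8) on θ ≥ max(2.6, 5.34) = 5.34.
This density is strictly decreasing in θ, so the posterior mode lies at the lower boundary of the support.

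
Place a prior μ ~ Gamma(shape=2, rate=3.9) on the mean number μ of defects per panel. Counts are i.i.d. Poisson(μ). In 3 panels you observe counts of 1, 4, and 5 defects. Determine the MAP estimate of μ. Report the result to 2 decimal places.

μ̂_MAP = 1.59

Σxᵢ = 1+4+5 = 10, with n = 3.
Posterior ∝ μe^(−3.9μ) · μ^10e^(−3μ) = μ^11e^(−6.9μ), i.e. Gamma(shape=12, rate=6.9).
The mode of a Gamma(a, b) with a ≥ 1 (shape–rate) is (a−1)/b = 11/6.9 ≈ 1.59.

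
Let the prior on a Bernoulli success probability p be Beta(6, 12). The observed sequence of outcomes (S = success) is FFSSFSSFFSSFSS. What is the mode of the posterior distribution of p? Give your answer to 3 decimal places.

Prior: Beta(6, 12).
Data: 8 successes in 14 trials (from the sequence). The binomial likelihood contributes p^8(1−p)^6, so the posterior is Beta(6+8, 12+6) = Beta(14, 18).
For Beta(a, b) with a, b > 1 the mode is (a−1)/(a+b−2) = 13/30 ≈ 0.433.

p̂_MAP = 0.433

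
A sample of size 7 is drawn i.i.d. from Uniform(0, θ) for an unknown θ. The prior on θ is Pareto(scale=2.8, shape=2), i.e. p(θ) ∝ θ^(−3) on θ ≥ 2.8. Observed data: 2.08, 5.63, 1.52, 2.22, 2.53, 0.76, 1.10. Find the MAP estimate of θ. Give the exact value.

The Uniform(0, θ) likelihood is θ^(−n) for θ ≥ max(xᵢ), zero otherwise. Here max(xᵢ) = 5.63.
Posterior ∝ θ^(−3) · θ^(−7) = θ^(−10) on θ ≥ max(2.8, 5.63) = 5.63.
This density is strictly decreasing in θ, so the posterior mode lies at the lower boundary of the support.

θ̂_MAP = 5.63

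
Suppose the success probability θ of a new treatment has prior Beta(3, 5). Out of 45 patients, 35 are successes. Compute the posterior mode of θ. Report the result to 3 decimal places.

θ̂_MAP = 0.725

Prior: Beta(3, 5).
Data: 35 successes in 45 trials. The binomial likelihood contributes θ^35(1−θ)^10, so the posterior is Beta(3+35, 5+10) = Beta(38, 15).
For Beta(a, b) with a, b > 1 the mode is (a−1)/(a+b−2) = 37/51 ≈ 0.725.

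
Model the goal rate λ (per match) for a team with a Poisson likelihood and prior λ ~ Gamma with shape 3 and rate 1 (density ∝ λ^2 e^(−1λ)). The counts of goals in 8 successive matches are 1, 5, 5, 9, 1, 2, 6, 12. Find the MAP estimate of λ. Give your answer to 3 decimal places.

λ̂_MAP = 4.778

Σxᵢ = 1+5+5+9+1+2+6+12 = 41, with n = 8.
Posterior ∝ λ^2e^(−1λ) · λ^41e^(−8λ) = λ^43e^(−9λ), i.e. Gamma(shape=44, rate=9).
The mode of a Gamma(a, b) with a ≥ 1 (shape–rate) is (a−1)/b = 43/9 ≈ 4.778.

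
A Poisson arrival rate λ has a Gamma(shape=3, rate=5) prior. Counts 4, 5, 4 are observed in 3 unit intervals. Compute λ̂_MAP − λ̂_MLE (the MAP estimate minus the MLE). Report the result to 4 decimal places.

Σxᵢ = 13. Posterior is Gamma(16, 8); MAP = (16−1)/8 = 15/8 ≈ 1.87500.
MLE = x̄ = 13/3 ≈ 4.33333.
Difference = 15/8 − 13/3 = -59/24 ≈ -2.4583.

MAP − MLE = -2.4583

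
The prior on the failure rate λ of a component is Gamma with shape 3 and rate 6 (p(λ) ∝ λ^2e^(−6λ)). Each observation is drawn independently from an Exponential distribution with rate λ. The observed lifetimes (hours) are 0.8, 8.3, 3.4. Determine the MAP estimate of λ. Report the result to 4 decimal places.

The Exponential(rate=λ) likelihood is ∝ λ^n e^(−λΣtᵢ). Here n = 3 and Σtᵢ = 0.8 + 8.3 + 3.4 = 12.5.
Posterior ∝ λ^2e^(−6λ) · λ^3e^(−12.5λ) = λ^5e^(−18.5λ), i.e. Gamma(6, 18.5).
Mode = (a−1)/b = 5/18.5 ≈ 0.2703.

λ̂_MAP = 0.2703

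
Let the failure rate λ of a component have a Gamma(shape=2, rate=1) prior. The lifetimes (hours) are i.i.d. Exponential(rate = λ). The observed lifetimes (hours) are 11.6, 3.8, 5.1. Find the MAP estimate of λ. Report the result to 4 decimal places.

λ̂_MAP = 0.1860

The Exponential(rate=λ) likelihood is ∝ λ^n e^(−λΣtᵢ). Here n = 3 and Σtᵢ = 11.6 + 3.8 + 5.1 = 20.5.
Posterior ∝ λe^(−1λ) · λ^3e^(−20.5λ) = λ^4e^(−21.5λ), i.e. Gamma(5, 21.5).
Mode = (a−1)/b = 4/21.5 ≈ 0.1860.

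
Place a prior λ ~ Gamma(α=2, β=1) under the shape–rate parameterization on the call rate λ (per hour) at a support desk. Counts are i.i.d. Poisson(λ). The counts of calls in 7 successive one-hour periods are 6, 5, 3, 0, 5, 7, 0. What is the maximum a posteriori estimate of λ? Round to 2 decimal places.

λ̂_MAP = 3.38

Σxᵢ = 6+5+3+0+5+7+0 = 26, with n = 7.
Posterior ∝ λe^(−1λ) · λ^26e^(−7λ) = λ^27e^(−8λ), i.e. Gamma(shape=28, rate=8).
The mode of a Gamma(a, b) with a ≥ 1 (shape–rate) is (a−1)/b = 27/8 ≈ 3.38.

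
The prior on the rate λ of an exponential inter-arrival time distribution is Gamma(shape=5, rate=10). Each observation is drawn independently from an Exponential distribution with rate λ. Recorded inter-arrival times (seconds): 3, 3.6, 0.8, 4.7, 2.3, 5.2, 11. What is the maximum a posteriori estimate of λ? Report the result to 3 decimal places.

The Exponential(rate=λ) likelihood is ∝ λ^n e^(−λΣtᵢ). Here n = 7 and Σtᵢ = 3 + 3.6 + 0.8 + 4.7 + 2.3 + 5.2 + 11 = 30.6.
Posterior ∝ λ^4e^(−10λ) · λ^7e^(−30.6λ) = λ^11e^(−40.6λ), i.e. Gamma(12, 40.6).
Mode = (a−1)/b = 11/40.6 ≈ 0.271.

λ̂_MAP = 0.271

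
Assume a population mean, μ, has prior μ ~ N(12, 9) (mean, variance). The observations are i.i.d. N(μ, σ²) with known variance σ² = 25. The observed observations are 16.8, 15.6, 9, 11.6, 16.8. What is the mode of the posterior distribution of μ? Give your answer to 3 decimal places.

n = 5; x̄ = (16.8 + 15.6 + 9 + 11.6 + 16.8)/5 = 69.8/5 = 13.96.
For a Normal prior and Normal likelihood with known variance, the posterior is Normal; its mode equals its mean, the precision-weighted average.
Prior precision 1/σ₀² = 1/9; data precision n/σ² = 5/25 = 0.2.
μ̂ = ((1/9)·12 + 0.2·13.96) / (1/9 + 0.2) = (1547/375)/(14/45) = 13.260.

μ̂_MAP = 13.260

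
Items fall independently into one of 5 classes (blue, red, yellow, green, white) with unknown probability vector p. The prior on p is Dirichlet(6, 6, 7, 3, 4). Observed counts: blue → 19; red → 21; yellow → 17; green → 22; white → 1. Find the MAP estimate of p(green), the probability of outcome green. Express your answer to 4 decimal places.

The posterior is Dirichlet(αᵢ + nᵢ) = Dirichlet(25, 27, 24, 25, 5).
For a Dirichlet(a₁,…,a_K) with all aᵢ > 1, the mode has j-th component (aⱼ − 1)/(Σaᵢ − K).
Here Σaᵢ = 106 and K = 5, so p(green) = (25 − 1)/(106 − 5) = 24/101 ≈ 0.2376.

MAP estimate of p(green) = 0.2376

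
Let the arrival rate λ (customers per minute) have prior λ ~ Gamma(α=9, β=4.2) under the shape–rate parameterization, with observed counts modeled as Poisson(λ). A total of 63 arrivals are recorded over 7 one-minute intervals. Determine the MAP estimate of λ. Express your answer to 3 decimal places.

λ̂_MAP = 6.339

Σxᵢ = 63, n = 7.
Posterior ∝ λ^8e^(−4.2λ) · λ^63e^(−7λ) = λ^71e^(−11.2λ), i.e. Gamma(shape=72, rate=11.2).
The mode of a Gamma(a, b) with a ≥ 1 (shape–rate) is (a−1)/b = 71/11.2 ≈ 6.339.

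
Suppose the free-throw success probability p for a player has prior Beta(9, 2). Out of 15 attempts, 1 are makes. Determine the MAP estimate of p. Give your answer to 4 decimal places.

p̂_MAP = 0.3750

Prior: Beta(9, 2).
Data: 1 success in 15 trials. The binomial likelihood contributes p(1−p)^14, so the posterior is Beta(9+1, 2+14) = Beta(10, 16).
For Beta(a, b) with a, b > 1 the mode is (a−1)/(a+b−2) = 9/24 ≈ 0.3750.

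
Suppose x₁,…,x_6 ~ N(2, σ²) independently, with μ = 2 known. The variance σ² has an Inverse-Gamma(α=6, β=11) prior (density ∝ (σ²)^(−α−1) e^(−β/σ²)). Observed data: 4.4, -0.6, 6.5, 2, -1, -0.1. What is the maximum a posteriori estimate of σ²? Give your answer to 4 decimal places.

σ̂²_MAP = 3.4090

Sum of squared deviations about the known mean: SS = (4.4−2)² + (-0.6−2)² + (6.5−2)² + (2−2)² + (-1−2)² + (-0.1−2)² = 46.18.
The Normal likelihood contributes (σ²)^(−n/2) exp(−SS/(2σ²)), so the posterior is Inverse-Gamma(α + n/2, β + SS/2) = Inverse-Gamma(9, 34.09).
The mode of Inverse-Gamma(a, b) is b/(a+1) = 34.09/10 ≈ 3.4090.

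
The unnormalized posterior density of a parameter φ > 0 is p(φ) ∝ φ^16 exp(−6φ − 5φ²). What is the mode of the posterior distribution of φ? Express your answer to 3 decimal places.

ℓ'(φ) = 16/φ − 6 − 10φ. Setting this to zero and multiplying by φ: 10φ² + 6φ − 16 = 0.
φ = (−6 + √(6² + 4·10·16)) / (2·10) = (−6 + √676) / 20 = (−6 + 26)/20 = 1.
ℓ''(φ) = −16/φ² − 10 < 0, confirming a maximum.

φ̂_MAP = 1.000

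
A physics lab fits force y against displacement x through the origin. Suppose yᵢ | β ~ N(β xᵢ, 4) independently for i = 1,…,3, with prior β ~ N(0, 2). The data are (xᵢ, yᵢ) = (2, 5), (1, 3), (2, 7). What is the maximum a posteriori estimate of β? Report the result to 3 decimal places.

β̂_MAP = 2.455

log p(β | y) = −Σ(yᵢ − βxᵢ)²/(2·4) − β²/(2·2) + const.
Setting the derivative to zero: Σxᵢ(yᵢ − βxᵢ)/4 − β/2 = 0, so β = Σxᵢyᵢ / (Σxᵢ² + σ²/τ²).
Σxᵢyᵢ = 2·5 + 1·3 + 2·7 = 27; Σxᵢ² = 9; σ²/τ² = 2.
β̂_MAP = 27 / (9 + 2) = 27/11 ≈ 2.455.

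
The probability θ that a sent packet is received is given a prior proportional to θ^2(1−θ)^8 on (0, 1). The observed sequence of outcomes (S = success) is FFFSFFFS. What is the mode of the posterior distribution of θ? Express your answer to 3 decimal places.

θ̂_MAP = 0.222

The prior density ∝ θ^2(1−θ)^8 is the kernel of Beta(3, 9).
Data: 2 successes in 8 trials (from the sequence). The binomial likelihood contributes θ^2(1−θ)^6, so the posterior is Beta(3+2, 9+6) = Beta(5, 15).
For Beta(a, b) with a, b > 1 the mode is (a−1)/(a+b−2) = 4/18 ≈ 0.222.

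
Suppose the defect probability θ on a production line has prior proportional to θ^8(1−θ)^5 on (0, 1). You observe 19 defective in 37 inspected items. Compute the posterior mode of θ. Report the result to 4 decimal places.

θ̂_MAP = 0.5400

The prior density ∝ θ^8(1−θ)^5 is the kernel of Beta(9, 6).
Data: 19 successes in 37 trials. The binomial likelihood contributes θ^19(1−θ)^18, so the posterior is Beta(9+19, 6+18) = Beta(28, 24).
For Beta(a, b) with a, b > 1 the mode is (a−1)/(a+b−2) = 27/50 ≈ 0.5400.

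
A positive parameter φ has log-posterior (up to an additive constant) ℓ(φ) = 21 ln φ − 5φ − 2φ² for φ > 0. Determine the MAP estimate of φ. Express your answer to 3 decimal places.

φ̂_MAP = 1.750

ℓ'(φ) = 21/φ − 5 − 4φ. Setting this to zero and multiplying by φ: 4φ² + 5φ − 21 = 0.
φ = (−5 + √(5² + 4·4·21)) / (2·4) = (−5 + √361) / 8 = (−5 + 19)/8 = 7/4.
ℓ''(φ) = −21/φ² − 4 < 0, confirming a maximum.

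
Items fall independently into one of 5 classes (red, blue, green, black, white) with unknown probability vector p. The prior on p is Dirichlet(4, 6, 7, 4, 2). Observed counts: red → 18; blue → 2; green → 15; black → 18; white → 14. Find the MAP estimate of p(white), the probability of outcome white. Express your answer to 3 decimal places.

The posterior is Dirichlet(αᵢ + nᵢ) = Dirichlet(22, 8, 22, 22, 16).
For a Dirichlet(a₁,…,a_K) with all aᵢ > 1, the mode has j-th component (aⱼ − 1)/(Σaᵢ − K).
Here Σaᵢ = 90 and K = 5, so p(white) = (16 − 1)/(90 − 5) = 15/85 ≈ 0.176.

MAP estimate of p(white) = 0.176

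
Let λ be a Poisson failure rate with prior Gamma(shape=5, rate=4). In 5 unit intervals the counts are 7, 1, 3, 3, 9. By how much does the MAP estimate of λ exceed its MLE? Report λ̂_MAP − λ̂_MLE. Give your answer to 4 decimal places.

Σxᵢ = 23. Posterior is Gamma(28, 9); MAP = (28−1)/9 = 27/9 ≈ 3.00000.
MLE = x̄ = 23/5 ≈ 4.60000.
Difference = 27/9 − 23/5 = -8/5 ≈ -1.6000.

MAP − MLE = -1.6000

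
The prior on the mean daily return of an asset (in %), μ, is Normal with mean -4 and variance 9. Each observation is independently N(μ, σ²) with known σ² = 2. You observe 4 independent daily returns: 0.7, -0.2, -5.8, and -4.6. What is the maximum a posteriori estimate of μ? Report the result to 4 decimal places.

μ̂_MAP = -2.5553

n = 4; x̄ = (0.7 + (-0.2) + (-5.8) + (-4.6))/4 = -9.9/4 = -2.475.
For a Normal prior and Normal likelihood with known variance, the posterior is Normal; its mode equals its mean, the precision-weighted average.
Prior precision 1/σ₀² = 1/9; data precision n/σ² = 4/2 = 2.
μ̂ = ((1/9)·(-4) + 2·(-2.475)) / (1/9 + 2) = (-971/180)/(19/9) = -971/380 ≈ -2.5553.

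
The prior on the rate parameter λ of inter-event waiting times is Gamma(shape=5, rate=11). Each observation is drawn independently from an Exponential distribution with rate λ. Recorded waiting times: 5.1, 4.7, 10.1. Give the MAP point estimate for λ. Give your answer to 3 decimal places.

The Exponential(rate=λ) likelihood is ∝ λ^n e^(−λΣtᵢ). Here n = 3 and Σtᵢ = 5.1 + 4.7 + 10.1 = 19.9.
Posterior ∝ λ^4e^(−11λ) · λ^3e^(−19.9λ) = λ^7e^(−30.9λ), i.e. Gamma(8, 30.9).
Mode = (a−1)/b = 7/30.9 ≈ 0.227.

λ̂_MAP = 0.227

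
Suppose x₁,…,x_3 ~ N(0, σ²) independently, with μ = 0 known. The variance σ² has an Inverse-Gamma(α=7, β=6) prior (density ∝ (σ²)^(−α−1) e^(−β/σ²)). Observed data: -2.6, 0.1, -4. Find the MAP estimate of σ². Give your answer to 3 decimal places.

σ̂²_MAP = 1.830

Sum of squared deviations about the known mean: SS = (-2.6−0)² + (0.1−0)² + (-4−0)² = 22.77.
The Normal likelihood contributes (σ²)^(−n/2) exp(−SS/(2σ²)), so the posterior is Inverse-Gamma(α + n/2, β + SS/2) = Inverse-Gamma(8.5, 17.385).
The mode of Inverse-Gamma(a, b) is b/(a+1) = 17.385/9.5 ≈ 1.830.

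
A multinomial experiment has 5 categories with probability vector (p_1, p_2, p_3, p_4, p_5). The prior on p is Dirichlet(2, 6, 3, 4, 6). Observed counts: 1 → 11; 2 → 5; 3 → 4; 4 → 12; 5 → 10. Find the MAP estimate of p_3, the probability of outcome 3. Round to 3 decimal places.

The posterior is Dirichlet(αᵢ + nᵢ) = Dirichlet(13, 11, 7, 16, 16).
For a Dirichlet(a₁,…,a_K) with all aᵢ > 1, the mode has j-th component (aⱼ − 1)/(Σaᵢ − K).
Here Σaᵢ = 63 and K = 5, so p_3 = (7 − 1)/(63 − 5) = 6/58 ≈ 0.103.

MAP estimate: 0.103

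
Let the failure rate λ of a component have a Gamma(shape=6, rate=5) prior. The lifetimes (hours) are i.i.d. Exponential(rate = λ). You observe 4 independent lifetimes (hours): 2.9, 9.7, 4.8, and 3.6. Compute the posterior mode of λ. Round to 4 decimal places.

λ̂_MAP = 0.3462

The Exponential(rate=λ) likelihood is ∝ λ^n e^(−λΣtᵢ). Here n = 4 and Σtᵢ = 2.9 + 9.7 + 4.8 + 3.6 = 21.
Posterior ∝ λ^5e^(−5λ) · λ^4e^(−21λ) = λ^9e^(−26λ), i.e. Gamma(10, 26).
Mode = (a−1)/b = 9/26 ≈ 0.3462.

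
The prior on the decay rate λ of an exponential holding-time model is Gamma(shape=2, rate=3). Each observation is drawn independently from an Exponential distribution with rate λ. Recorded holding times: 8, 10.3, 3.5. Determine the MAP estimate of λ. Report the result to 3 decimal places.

λ̂_MAP = 0.161

The Exponential(rate=λ) likelihood is ∝ λ^n e^(−λΣtᵢ). Here n = 3 and Σtᵢ = 8 + 10.3 + 3.5 = 21.8.
Posterior ∝ λe^(−3λ) · λ^3e^(−21.8λ) = λ^4e^(−24.8λ), i.e. Gamma(5, 24.8).
Mode = (a−1)/b = 4/24.8 ≈ 0.161.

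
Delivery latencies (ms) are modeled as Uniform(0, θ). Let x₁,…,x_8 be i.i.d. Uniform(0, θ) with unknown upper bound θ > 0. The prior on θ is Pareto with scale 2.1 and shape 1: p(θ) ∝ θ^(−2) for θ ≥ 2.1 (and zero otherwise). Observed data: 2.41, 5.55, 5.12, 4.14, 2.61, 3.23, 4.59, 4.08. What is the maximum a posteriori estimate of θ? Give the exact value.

θ̂_MAP = 5.55

The Uniform(0, θ) likelihood is θ^(−n) for θ ≥ max(xᵢ), zero otherwise. Here max(xᵢ) = 5.55.
Posterior ∝ θ^(−2) · θ^(−8) = θ^(−10) on θ ≥ max(2.1, 5.55) = 5.55.
This density is strictly decreasing in θ, so the posterior mode lies at the lower boundary of the support.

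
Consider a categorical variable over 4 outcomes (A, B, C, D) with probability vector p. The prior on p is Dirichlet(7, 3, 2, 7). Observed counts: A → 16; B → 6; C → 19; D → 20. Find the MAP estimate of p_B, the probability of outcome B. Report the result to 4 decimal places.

The posterior is Dirichlet(αᵢ + nᵢ) = Dirichlet(23, 9, 21, 27).
For a Dirichlet(a₁,…,a_K) with all aᵢ > 1, the mode has j-th component (aⱼ − 1)/(Σaᵢ − K).
Here Σaᵢ = 80 and K = 4, so p_B = (9 − 1)/(80 − 4) = 8/76 ≈ 0.1053.

MAP estimate of p_B = 0.1053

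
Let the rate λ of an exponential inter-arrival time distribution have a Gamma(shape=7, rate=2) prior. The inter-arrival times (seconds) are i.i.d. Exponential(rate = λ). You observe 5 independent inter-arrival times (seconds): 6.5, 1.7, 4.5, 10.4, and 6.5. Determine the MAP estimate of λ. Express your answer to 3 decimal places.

λ̂_MAP = 0.348

The Exponential(rate=λ) likelihood is ∝ λ^n e^(−λΣtᵢ). Here n = 5 and Σtᵢ = 6.5 + 1.7 + 4.5 + 10.4 + 6.5 = 29.6.
Posterior ∝ λ^6e^(−2λ) · λ^5e^(−29.6λ) = λ^11e^(−31.6λ), i.e. Gamma(12, 31.6).
Mode = (a−1)/b = 11/31.6 ≈ 0.348.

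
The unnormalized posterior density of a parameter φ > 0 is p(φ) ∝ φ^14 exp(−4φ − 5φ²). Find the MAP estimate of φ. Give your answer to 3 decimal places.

ℓ'(φ) = 14/φ − 4 − 10φ. Setting this to zero and multiplying by φ: 10φ² + 4φ − 14 = 0.
φ = (−4 + √(4² + 4·10·14)) / (2·10) = (−4 + √576) / 20 = (−4 + 24)/20 = 1.
ℓ''(φ) = −14/φ² − 10 < 0, confirming a maximum.

φ̂_MAP = 1.000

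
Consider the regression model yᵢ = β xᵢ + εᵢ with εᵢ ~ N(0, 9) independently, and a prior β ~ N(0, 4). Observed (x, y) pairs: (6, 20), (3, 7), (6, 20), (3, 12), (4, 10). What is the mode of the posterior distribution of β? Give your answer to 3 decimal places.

log p(β | y) = −Σ(yᵢ − βxᵢ)²/(2·9) − β²/(2·4) + const.
Setting the derivative to zero: Σxᵢ(yᵢ − βxᵢ)/9 − β/4 = 0, so β = Σxᵢyᵢ / (Σxᵢ² + σ²/τ²).
Σxᵢyᵢ = 6·20 + 3·7 + 6·20 + 3·12 + 4·10 = 337; Σxᵢ² = 106; σ²/τ² = 2.25.
β̂_MAP = 337 / (106 + 2.25) = 337/108.25 ≈ 3.113.

β̂_MAP = 3.113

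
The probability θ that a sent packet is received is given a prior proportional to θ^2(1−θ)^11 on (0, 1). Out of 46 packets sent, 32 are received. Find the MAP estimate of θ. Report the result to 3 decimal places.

θ̂_MAP = 0.576

The prior density ∝ θ^2(1−θ)^11 is the kernel of Beta(3, 12).
Data: 32 successes in 46 trials. The binomial likelihood contributes θ^32(1−θ)^14, so the posterior is Beta(3+32, 12+14) = Beta(35, 26).
For Beta(a, b) with a, b > 1 the mode is (a−1)/(a+b−2) = 34/59 ≈ 0.576.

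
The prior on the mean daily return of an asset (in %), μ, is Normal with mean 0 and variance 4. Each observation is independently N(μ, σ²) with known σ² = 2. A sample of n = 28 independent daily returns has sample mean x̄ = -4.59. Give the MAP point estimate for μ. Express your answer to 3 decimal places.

n = 28, x̄ = -4.59.
For a Normal prior and Normal likelihood with known variance, the posterior is Normal; its mode equals its mean, the precision-weighted average.
Prior precision 1/σ₀² = 1/4 = 0.25; data precision n/σ² = 28/2 = 14.
μ̂ = (0.25·0 + 14·(-4.59)) / (0.25 + 14) = (-64.26)/14.25 = -2142/475 ≈ -4.509.

μ̂_MAP = -4.509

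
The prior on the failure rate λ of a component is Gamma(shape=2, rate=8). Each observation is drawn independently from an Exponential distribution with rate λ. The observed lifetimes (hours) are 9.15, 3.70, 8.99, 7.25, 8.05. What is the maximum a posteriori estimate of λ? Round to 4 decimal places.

The Exponential(rate=λ) likelihood is ∝ λ^n e^(−λΣtᵢ). Here n = 5 and Σtᵢ = 9.15 + 3.70 + 8.99 + 7.25 + 8.05 = 37.14.
Posterior ∝ λe^(−8λ) · λ^5e^(−37.14λ) = λ^6e^(−45.14λ), i.e. Gamma(7, 45.14).
Mode = (a−1)/b = 6/45.14 ≈ 0.1329.

λ̂_MAP = 0.1329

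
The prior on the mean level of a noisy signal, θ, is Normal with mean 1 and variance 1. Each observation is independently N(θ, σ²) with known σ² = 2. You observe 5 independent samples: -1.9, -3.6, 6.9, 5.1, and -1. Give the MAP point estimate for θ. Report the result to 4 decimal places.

θ̂_MAP = 1.0714

n = 5; x̄ = ((-1.9) + (-3.6) + 6.9 + 5.1 + (-1))/5 = 5.5/5 = 1.1.
For a Normal prior and Normal likelihood with known variance, the posterior is Normal; its mode equals its mean, the precision-weighted average.
Prior precision 1/σ₀² = 1/1 = 1; data precision n/σ² = 5/2 = 2.5.
θ̂ = (1·1 + 2.5·1.1) / (1 + 2.5) = 3.75/3.5 = 15/14 ≈ 1.0714.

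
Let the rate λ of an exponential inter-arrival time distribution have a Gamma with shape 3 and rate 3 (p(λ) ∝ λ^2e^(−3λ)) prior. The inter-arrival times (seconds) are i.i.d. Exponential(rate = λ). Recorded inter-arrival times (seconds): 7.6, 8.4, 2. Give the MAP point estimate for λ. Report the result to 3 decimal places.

λ̂_MAP = 0.238

The Exponential(rate=λ) likelihood is ∝ λ^n e^(−λΣtᵢ). Here n = 3 and Σtᵢ = 7.6 + 8.4 + 2 = 18.
Posterior ∝ λ^2e^(−3λ) · λ^3e^(−18λ) = λ^5e^(−21λ), i.e. Gamma(6, 21).
Mode = (a−1)/b = 5/21 ≈ 0.238.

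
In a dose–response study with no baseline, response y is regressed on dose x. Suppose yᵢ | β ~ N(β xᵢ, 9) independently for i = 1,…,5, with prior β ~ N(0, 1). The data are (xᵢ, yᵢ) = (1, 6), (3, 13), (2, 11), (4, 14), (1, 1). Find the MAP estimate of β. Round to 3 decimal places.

log p(β | y) = −Σ(yᵢ − βxᵢ)²/(2·9) − β²/(2·1) + const.
Setting the derivative to zero: Σxᵢ(yᵢ − βxᵢ)/9 − β/1 = 0, so β = Σxᵢyᵢ / (Σxᵢ² + σ²/τ²).
Σxᵢyᵢ = 1·6 + 3·13 + 2·11 + 4·14 + 1·1 = 124; Σxᵢ² = 31; σ²/τ² = 9.
β̂_MAP = 124 / (31 + 9) = 124/40 ≈ 3.100.

β̂_MAP = 3.100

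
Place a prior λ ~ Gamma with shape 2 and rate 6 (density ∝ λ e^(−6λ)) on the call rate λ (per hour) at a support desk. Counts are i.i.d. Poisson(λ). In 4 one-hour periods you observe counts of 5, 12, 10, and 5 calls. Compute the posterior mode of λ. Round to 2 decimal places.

Σxᵢ = 5+12+10+5 = 32, with n = 4.
Posterior ∝ λe^(−6λ) · λ^32e^(−4λ) = λ^33e^(−10λ), i.e. Gamma(shape=34, rate=10).
The mode of a Gamma(a, b) with a ≥ 1 (shape–rate) is (a−1)/b = 33/10 ≈ 3.30.

λ̂_MAP = 3.30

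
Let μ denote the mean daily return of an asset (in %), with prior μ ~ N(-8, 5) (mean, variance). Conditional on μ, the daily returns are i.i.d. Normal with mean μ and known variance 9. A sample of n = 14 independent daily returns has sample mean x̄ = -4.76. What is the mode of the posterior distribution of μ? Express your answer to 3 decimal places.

n = 14, x̄ = -4.76.
For a Normal prior and Normal likelihood with known variance, the posterior is Normal; its mode equals its mean, the precision-weighted average.
Prior precision 1/σ₀² = 1/5 = 0.2; data precision n/σ² = 14/9.
μ̂ = (0.2·(-8) + (14/9)·(-4.76)) / (0.2 + 14/9) = (-2026/225)/(79/45) = -2026/395 ≈ -5.129.

μ̂_MAP = -5.129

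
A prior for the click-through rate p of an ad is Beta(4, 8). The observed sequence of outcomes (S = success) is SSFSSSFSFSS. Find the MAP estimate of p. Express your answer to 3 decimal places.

Prior: Beta(4, 8).
Data: 8 successes in 11 trials (from the sequence). The binomial likelihood contributes p^8(1−p)^3, so the posterior is Beta(4+8, 8+3) = Beta(12, 11).
For Beta(a, b) with a, b > 1 the mode is (a−1)/(a+b−2) = 11/21 ≈ 0.524.

p̂_MAP = 0.524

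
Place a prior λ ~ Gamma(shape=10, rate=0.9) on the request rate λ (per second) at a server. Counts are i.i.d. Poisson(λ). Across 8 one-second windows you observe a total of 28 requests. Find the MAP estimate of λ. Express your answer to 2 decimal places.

Σxᵢ = 28, n = 8.
Posterior ∝ λ^9e^(−0.9λ) · λ^28e^(−8λ) = λ^37e^(−8.9λ), i.e. Gamma(shape=38, rate=8.9).
The mode of a Gamma(a, b) with a ≥ 1 (shape–rate) is (a−1)/b = 37/8.9 ≈ 4.16.

λ̂_MAP = 4.16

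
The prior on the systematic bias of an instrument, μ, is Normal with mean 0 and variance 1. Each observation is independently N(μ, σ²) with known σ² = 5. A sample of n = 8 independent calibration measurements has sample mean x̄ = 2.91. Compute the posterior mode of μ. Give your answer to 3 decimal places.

n = 8, x̄ = 2.91.
For a Normal prior and Normal likelihood with known variance, the posterior is Normal; its mode equals its mean, the precision-weighted average.
Prior precision 1/σ₀² = 1/1 = 1; data precision n/σ² = 8/5 = 1.6.
μ̂ = (1·0 + 1.6·2.91) / (1 + 1.6) = 4.656/2.6 = 582/325 ≈ 1.791.

μ̂_MAP = 1.791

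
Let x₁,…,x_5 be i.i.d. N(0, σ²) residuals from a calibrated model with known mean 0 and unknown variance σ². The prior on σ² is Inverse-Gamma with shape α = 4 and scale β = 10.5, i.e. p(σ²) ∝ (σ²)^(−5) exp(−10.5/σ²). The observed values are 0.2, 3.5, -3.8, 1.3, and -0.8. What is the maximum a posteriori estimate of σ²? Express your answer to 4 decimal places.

Sum of squared deviations about the known mean: SS = (0.2−0)² + (3.5−0)² + (-3.8−0)² + (1.3−0)² + (-0.8−0)² = 29.06.
The Normal likelihood contributes (σ²)^(−n/2) exp(−SS/(2σ²)), so the posterior is Inverse-Gamma(α + n/2, β + SS/2) = Inverse-Gamma(6.5, 25.03).
The mode of Inverse-Gamma(a, b) is b/(a+1) = 25.03/7.5 ≈ 3.3373.

σ̂²_MAP = 3.3373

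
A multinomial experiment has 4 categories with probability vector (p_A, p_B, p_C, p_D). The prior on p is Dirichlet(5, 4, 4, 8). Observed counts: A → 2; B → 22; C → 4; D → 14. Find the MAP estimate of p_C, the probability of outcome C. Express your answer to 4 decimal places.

MAP estimate of p_C = 0.1186

The posterior is Dirichlet(αᵢ + nᵢ) = Dirichlet(7, 26, 8, 22).
For a Dirichlet(a₁,…,a_K) with all aᵢ > 1, the mode has j-th component (aⱼ − 1)/(Σaᵢ − K).
Here Σaᵢ = 63 and K = 4, so p_C = (8 − 1)/(63 − 4) = 7/59 ≈ 0.1186.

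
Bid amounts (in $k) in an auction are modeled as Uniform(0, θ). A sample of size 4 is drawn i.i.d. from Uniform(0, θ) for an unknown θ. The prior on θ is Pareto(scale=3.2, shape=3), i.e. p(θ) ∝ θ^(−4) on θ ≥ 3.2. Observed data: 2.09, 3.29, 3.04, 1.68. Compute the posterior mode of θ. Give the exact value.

θ̂_MAP = 3.29

The Uniform(0, θ) likelihood is θ^(−n) for θ ≥ max(xᵢ), zero otherwise. Here max(xᵢ) = 3.29.
Posterior ∝ θ^(−4) · θ^(−4) = θ^(−8) on θ ≥ max(3.2, 3.29) = 3.29.
This density is strictly decreasing in θ, so the posterior mode lies at the lower boundary of the support.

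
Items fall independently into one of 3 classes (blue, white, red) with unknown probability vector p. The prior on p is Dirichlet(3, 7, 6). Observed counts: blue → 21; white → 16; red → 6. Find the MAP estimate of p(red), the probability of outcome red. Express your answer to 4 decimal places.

MAP estimate of p(red) = 0.1964

The posterior is Dirichlet(αᵢ + nᵢ) = Dirichlet(24, 23, 12).
For a Dirichlet(a₁,…,a_K) with all aᵢ > 1, the mode has j-th component (aⱼ − 1)/(Σaᵢ − K).
Here Σaᵢ = 59 and K = 3, so p(red) = (12 − 1)/(59 − 3) = 11/56 ≈ 0.1964.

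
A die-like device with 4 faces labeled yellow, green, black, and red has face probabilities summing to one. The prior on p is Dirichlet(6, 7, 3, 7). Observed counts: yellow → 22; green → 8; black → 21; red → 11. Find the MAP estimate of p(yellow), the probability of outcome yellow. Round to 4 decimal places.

The posterior is Dirichlet(αᵢ + nᵢ) = Dirichlet(28, 15, 24, 18).
For a Dirichlet(a₁,…,a_K) with all aᵢ > 1, the mode has j-th component (aⱼ − 1)/(Σaᵢ − K).
Here Σaᵢ = 85 and K = 4, so p(yellow) = (28 − 1)/(85 − 4) = 27/81 ≈ 0.3333.

MAP estimate of p(yellow) = 0.3333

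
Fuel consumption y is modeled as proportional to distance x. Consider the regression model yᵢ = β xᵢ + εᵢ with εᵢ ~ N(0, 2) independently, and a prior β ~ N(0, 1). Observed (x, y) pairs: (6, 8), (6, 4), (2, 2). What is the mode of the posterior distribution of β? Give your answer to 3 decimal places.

log p(β | y) = −Σ(yᵢ − βxᵢ)²/(2·2) − β²/(2·1) + const.
Setting the derivative to zero: Σxᵢ(yᵢ − βxᵢ)/2 − β/1 = 0, so β = Σxᵢyᵢ / (Σxᵢ² + σ²/τ²).
Σxᵢyᵢ = 6·8 + 6·4 + 2·2 = 76; Σxᵢ² = 76; σ²/τ² = 2.
β̂_MAP = 76 / (76 + 2) = 76/78 ≈ 0.974.

β̂_MAP = 0.974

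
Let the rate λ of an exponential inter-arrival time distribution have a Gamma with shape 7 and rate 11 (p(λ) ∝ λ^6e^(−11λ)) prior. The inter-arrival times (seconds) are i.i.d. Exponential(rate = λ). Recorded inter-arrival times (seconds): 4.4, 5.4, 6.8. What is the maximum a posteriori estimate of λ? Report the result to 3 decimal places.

The Exponential(rate=λ) likelihood is ∝ λ^n e^(−λΣtᵢ). Here n = 3 and Σtᵢ = 4.4 + 5.4 + 6.8 = 16.6.
Posterior ∝ λ^6e^(−11λ) · λ^3e^(−16.6λ) = λ^9e^(−27.6λ), i.e. Gamma(10, 27.6).
Mode = (a−1)/b = 9/27.6 ≈ 0.326.

λ̂_MAP = 0.326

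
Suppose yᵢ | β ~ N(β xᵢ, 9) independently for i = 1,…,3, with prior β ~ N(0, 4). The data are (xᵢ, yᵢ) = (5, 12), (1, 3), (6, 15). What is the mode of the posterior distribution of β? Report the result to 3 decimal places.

log p(β | y) = −Σ(yᵢ − βxᵢ)²/(2·9) − β²/(2·4) + const.
Setting the derivative to zero: Σxᵢ(yᵢ − βxᵢ)/9 − β/4 = 0, so β = Σxᵢyᵢ / (Σxᵢ² + σ²/τ²).
Σxᵢyᵢ = 5·12 + 1·3 + 6·15 = 153; Σxᵢ² = 62; σ²/τ² = 2.25.
β̂_MAP = 153 / (62 + 2.25) = 153/64.25 ≈ 2.381.

β̂_MAP = 2.381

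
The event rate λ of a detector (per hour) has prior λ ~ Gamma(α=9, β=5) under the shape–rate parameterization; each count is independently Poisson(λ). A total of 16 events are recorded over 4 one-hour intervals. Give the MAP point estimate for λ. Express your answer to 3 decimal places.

λ̂_MAP = 2.667

Σxᵢ = 16, n = 4.
Posterior ∝ λ^8e^(−5λ) · λ^16e^(−4λ) = λ^24e^(−9λ), i.e. Gamma(shape=25, rate=9).
The mode of a Gamma(a, b) with a ≥ 1 (shape–rate) is (a−1)/b = 24/9 ≈ 2.667.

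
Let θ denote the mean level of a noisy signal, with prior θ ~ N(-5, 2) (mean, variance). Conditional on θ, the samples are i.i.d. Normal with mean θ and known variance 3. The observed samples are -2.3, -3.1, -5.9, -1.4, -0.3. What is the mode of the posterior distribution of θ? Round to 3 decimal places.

n = 5; x̄ = ((-2.3) + (-3.1) + (-5.9) + (-1.4) + (-0.3))/5 = -13/5 = -2.6.
For a Normal prior and Normal likelihood with known variance, the posterior is Normal; its mode equals its mean, the precision-weighted average.
Prior precision 1/σ₀² = 1/2 = 0.5; data precision n/σ² = 5/3.
θ̂ = (0.5·(-5) + (5/3)·(-2.6)) / (0.5 + 5/3) = (-41/6)/(13/6) = -41/13 ≈ -3.154.

θ̂_MAP = -3.154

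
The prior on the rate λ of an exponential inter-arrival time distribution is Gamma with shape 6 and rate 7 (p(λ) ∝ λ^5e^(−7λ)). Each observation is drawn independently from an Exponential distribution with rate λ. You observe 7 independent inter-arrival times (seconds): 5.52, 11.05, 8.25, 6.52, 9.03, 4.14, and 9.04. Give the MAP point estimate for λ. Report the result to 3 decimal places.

λ̂_MAP = 0.198

The Exponential(rate=λ) likelihood is ∝ λ^n e^(−λΣtᵢ). Here n = 7 and Σtᵢ = 5.52 + 11.05 + 8.25 + 6.52 + 9.03 + 4.14 + 9.04 = 53.55.
Posterior ∝ λ^5e^(−7λ) · λ^7e^(−53.55λ) = λ^12e^(−60.55λ), i.e. Gamma(13, 60.55).
Mode = (a−1)/b = 12/60.55 ≈ 0.198.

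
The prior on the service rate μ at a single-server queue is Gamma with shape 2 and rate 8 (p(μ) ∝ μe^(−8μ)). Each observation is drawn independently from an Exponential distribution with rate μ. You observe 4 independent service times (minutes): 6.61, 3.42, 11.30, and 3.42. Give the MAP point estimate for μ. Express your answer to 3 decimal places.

μ̂_MAP = 0.153

The Exponential(rate=μ) likelihood is ∝ μ^n e^(−μΣtᵢ). Here n = 4 and Σtᵢ = 6.61 + 3.42 + 11.30 + 3.42 = 24.75.
Posterior ∝ μe^(−8μ) · μ^4e^(−24.75μ) = μ^5e^(−32.75μ), i.e. Gamma(6, 32.75).
Mode = (a−1)/b = 5/32.75 ≈ 0.153.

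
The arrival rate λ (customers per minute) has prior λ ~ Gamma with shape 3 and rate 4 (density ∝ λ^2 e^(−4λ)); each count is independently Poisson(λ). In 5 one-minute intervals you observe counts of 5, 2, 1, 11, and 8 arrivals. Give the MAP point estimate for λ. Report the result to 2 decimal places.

λ̂_MAP = 3.22

Σxᵢ = 5+2+1+11+8 = 27, with n = 5.
Posterior ∝ λ^2e^(−4λ) · λ^27e^(−5λ) = λ^29e^(−9λ), i.e. Gamma(shape=30, rate=9).
The mode of a Gamma(a, b) with a ≥ 1 (shape–rate) is (a−1)/b = 29/9 ≈ 3.22.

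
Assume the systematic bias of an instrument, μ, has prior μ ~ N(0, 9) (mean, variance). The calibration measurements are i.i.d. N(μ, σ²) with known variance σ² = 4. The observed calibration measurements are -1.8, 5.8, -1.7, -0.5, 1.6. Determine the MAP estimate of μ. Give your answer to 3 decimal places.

μ̂_MAP = 0.624

n = 5; x̄ = ((-1.8) + 5.8 + (-1.7) + (-0.5) + 1.6)/5 = 3.4/5 = 0.68.
For a Normal prior and Normal likelihood with known variance, the posterior is Normal; its mode equals its mean, the precision-weighted average.
Prior precision 1/σ₀² = 1/9; data precision n/σ² = 5/4 = 1.25.
μ̂ = ((1/9)·0 + 1.25·0.68) / (1/9 + 1.25) = 0.85/(49/36) = 153/245 ≈ 0.624.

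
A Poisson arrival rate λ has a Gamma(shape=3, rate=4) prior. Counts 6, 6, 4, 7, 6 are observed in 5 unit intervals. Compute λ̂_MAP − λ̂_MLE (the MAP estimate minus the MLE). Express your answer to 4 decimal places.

Σxᵢ = 29. Posterior is Gamma(32, 9); MAP = (32−1)/9 = 31/9 ≈ 3.44444.
MLE = x̄ = 29/5 ≈ 5.80000.
Difference = 31/9 − 29/5 = -106/45 ≈ -2.3556.

MAP − MLE = -2.3556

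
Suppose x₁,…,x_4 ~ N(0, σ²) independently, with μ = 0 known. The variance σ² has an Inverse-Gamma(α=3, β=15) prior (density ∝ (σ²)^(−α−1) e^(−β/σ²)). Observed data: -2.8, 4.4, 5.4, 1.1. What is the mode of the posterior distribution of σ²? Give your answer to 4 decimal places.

σ̂²_MAP = 7.2975

Sum of squared deviations about the known mean: SS = (-2.8−0)² + (4.4−0)² + (5.4−0)² + (1.1−0)² = 57.57.
The Normal likelihood contributes (σ²)^(−n/2) exp(−SS/(2σ²)), so the posterior is Inverse-Gamma(α + n/2, β + SS/2) = Inverse-Gamma(5, 43.785).
The mode of Inverse-Gamma(a, b) is b/(a+1) = 43.785/6 ≈ 7.2975.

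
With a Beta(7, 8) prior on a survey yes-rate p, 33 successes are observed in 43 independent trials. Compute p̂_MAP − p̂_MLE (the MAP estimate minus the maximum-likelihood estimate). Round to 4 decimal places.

MAP − MLE = -0.0710

Posterior is Beta(40, 18); MAP = (40−1)/(58−2) = 39/56 ≈ 0.69643.
MLE ignores the prior: p̂_MLE = k/n = 33/43 ≈ 0.76744.
Difference = 39/56 − 33/43 = -171/2408 ≈ -0.0710.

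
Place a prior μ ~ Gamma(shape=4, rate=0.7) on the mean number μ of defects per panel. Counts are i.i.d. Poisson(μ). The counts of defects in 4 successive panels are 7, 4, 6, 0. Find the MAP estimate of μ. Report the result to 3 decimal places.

Σxᵢ = 7+4+6+0 = 17, with n = 4.
Posterior ∝ μ^3e^(−0.7μ) · μ^17e^(−4μ) = μ^20e^(−4.7μ), i.e. Gamma(shape=21, rate=4.7).
The mode of a Gamma(a, b) with a ≥ 1 (shape–rate) is (a−1)/b = 20/4.7 ≈ 4.255.

μ̂_MAP = 4.255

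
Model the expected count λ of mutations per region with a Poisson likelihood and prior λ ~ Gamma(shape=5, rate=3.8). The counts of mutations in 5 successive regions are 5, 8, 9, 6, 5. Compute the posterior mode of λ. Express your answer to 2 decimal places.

λ̂_MAP = 4.20

Σxᵢ = 5+8+9+6+5 = 33, with n = 5.
Posterior ∝ λ^4e^(−3.8λ) · λ^33e^(−5λ) = λ^37e^(−8.8λ), i.e. Gamma(shape=38, rate=8.8).
The mode of a Gamma(a, b) with a ≥ 1 (shape–rate) is (a−1)/b = 37/8.8 ≈ 4.20.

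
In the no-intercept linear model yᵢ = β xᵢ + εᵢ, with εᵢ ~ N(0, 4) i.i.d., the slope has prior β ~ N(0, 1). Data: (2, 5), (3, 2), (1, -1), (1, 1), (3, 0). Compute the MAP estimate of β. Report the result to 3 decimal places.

β̂_MAP = 0.571

log p(β | y) = −Σ(yᵢ − βxᵢ)²/(2·4) − β²/(2·1) + const.
Setting the derivative to zero: Σxᵢ(yᵢ − βxᵢ)/4 − β/1 = 0, so β = Σxᵢyᵢ / (Σxᵢ² + σ²/τ²).
Σxᵢyᵢ = 2·5 + 3·2 + 1·(-1) + 1·1 + 3·0 = 16; Σxᵢ² = 24; σ²/τ² = 4.
β̂_MAP = 16 / (24 + 4) = 16/28 ≈ 0.571.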